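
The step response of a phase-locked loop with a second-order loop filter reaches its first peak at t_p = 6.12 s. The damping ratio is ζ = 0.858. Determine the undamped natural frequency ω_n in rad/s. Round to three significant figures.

Peak time t_p = π/ω_d, so ω_d = π/t_p = π/6.12 = 0.513 rad/s.
ω_n = ω_d/√(1−ζ²) = 0.513/√0.264 = 0.999 rad/s.

ω_n ≈ 0.999 rad/s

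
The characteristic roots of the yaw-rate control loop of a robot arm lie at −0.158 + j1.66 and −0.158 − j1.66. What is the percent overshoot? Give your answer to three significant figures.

%OS ≈ 74.2%

The poles are at −σ ± jω_d with σ = 0.158 and ω_d = 1.66, so ω_n = √(σ²+ω_d²) = 1.67 rad/s and ζ = σ/ω_n = 0.0948.
%OS = 100·exp(−πζ/√(1−ζ²)) = 74.2%.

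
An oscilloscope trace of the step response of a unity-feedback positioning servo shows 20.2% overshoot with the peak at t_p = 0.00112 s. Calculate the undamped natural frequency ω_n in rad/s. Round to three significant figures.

ω_n ≈ 3150 rad/s

From the overshoot, ζ = −ln(OS)/√(π²+ln²(OS)) = 0.454.
From t_p = π/ω_d, ω_d = π/0.00112 = 2800 rad/s, so ω_n = ω_d/√(1−ζ²) = 3150 rad/s.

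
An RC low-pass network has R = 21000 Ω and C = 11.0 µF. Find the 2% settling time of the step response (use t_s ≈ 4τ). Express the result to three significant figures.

t_s ≈ 0.924 s

τ = RC = 21000 × 11.0 µF = 0.231 s.
t_s ≈ 4τ = 0.924 s.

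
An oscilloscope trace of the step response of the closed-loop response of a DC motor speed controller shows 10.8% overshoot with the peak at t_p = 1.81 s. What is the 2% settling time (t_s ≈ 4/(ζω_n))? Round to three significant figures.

The overshoot fixes ζ = −ln(OS)/√(π²+ln²(OS)) = 0.578.
From t_p = π/ω_d, ω_d = π/1.81 = 1.74 rad/s, so ω_n = ω_d/√(1−ζ²) = 2.13 rad/s.
t_s ≈ 4/(ζω_n) = 4/(0.578·2.13) = 3.25 s.

t_s ≈ 3.25 s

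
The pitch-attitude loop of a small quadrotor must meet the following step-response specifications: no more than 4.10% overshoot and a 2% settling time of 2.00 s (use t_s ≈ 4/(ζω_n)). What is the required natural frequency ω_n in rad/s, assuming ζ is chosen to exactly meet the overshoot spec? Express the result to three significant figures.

ω_n ≈ 2.81 rad/s

Inverting the overshoot relation: ζ = |ln 0.0410|/√(π² + ln²0.0410) = 0.713.
Then ω_n = 4/(ζ t_s) = 4/(0.713 × 2.00) = 2.81 rad/s.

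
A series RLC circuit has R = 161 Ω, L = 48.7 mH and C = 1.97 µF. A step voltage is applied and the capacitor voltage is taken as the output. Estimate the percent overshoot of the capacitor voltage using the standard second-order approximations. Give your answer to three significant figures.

For a series RLC circuit (capacitor voltage as output), ω_n = 1/√(LC) = 1/√(48.7 mH · 1.97 µF) = 3230 rad/s.
ζ = (R/2)·√(C/L) = (161/2)·√(1.97 µF/48.7 mH) = 0.512.
%OS = 100 e^{−πζ/√(1−ζ²)} with ζ = 0.512 gives 15.4%.

%OS ≈ 15.4%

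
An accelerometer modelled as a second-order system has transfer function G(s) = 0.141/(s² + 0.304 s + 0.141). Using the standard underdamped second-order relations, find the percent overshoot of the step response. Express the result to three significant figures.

%OS ≈ 24.9%

ω_n = √0.141 = 0.375 rad/s; ζ = 0.304/(2·0.375) = 0.405.
Overshoot: exp(−π·0.405/√(1−0.405²)) = 0.249, i.e. 24.9%.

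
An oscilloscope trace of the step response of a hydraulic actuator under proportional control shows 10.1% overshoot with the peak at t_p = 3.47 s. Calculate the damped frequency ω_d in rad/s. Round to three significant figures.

ω_d ≈ 0.905 rad/s

t_p = π/ω_d, so ω_d = π/3.47 = 0.905 rad/s.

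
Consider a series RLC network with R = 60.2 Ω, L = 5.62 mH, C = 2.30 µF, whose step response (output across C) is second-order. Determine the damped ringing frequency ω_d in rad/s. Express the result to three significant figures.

For a series RLC circuit (capacitor voltage as output), ω_n = 1/√(LC) = 1/√(5.62 mH · 2.30 µF) = 8800 rad/s.
ζ = (R/2)·√(C/L) = (60.2/2)·√(2.30 µF/5.62 mH) = 0.609.
The damped frequency ω_d = ω_n√(1−ζ²) = 6980 rad/s.

ω_d ≈ 6980 rad/s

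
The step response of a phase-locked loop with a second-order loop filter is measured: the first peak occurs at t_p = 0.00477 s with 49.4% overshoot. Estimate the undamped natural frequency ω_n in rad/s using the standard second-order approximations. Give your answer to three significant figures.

The overshoot fixes ζ = −ln(OS)/√(π²+ln²(OS)) = 0.219.
From t_p = π/ω_d, ω_d = π/0.00477 = 659 rad/s, so ω_n = ω_d/√(1−ζ²) = 675 rad/s.

ω_n ≈ 675 rad/s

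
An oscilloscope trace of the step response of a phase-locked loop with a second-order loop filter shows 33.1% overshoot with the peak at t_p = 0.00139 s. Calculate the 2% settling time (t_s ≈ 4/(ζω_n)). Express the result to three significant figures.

The overshoot fixes ζ = −ln(OS)/√(π²+ln²(OS)) = 0.332.
From t_p = π/ω_d, ω_d = π/0.00139 = 2260 rad/s, so ω_n = ω_d/√(1−ζ²) = 2400 rad/s.
t_s ≈ 4/(ζω_n) = 4/(0.332·2400) = 0.00503 s.

t_s ≈ 0.00503 s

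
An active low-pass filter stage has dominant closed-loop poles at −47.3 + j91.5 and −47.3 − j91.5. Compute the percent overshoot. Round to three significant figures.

With σ = 47.3, ω_d = 91.5: ω_n = √(σ²+ω_d²) = 103 rad/s, ζ = σ/ω_n = 0.459.
%OS = 100 e^{−πζ/√(1−ζ²)} with ζ = 0.459 gives 19.7%.

%OS ≈ 19.7%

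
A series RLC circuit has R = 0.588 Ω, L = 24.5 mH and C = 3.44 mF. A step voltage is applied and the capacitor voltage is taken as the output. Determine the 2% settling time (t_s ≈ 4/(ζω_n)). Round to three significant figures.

t_s ≈ 0.333 s

For a series RLC circuit (capacitor voltage as output), ω_n = 1/√(LC) = 1/√(24.5 mH · 3.44 mF) = 109 rad/s.
ζ = (R/2)·√(C/L) = (0.588/2)·√(3.44 mF/24.5 mH) = 0.110.
t_s ≈ 4/(ζω_n) = 0.333 s.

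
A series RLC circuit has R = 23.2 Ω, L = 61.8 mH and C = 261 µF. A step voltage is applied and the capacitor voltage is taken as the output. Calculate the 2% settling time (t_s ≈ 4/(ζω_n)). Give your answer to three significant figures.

t_s ≈ 0.0213 s

For a series RLC circuit (capacitor voltage as output), ω_n = 1/√(LC) = 1/√(61.8 mH · 261 µF) = 249 rad/s.
ζ = (R/2)·√(C/L) = (23.2/2)·√(261 µF/61.8 mH) = 0.754.
t_s ≈ 4/(ζω_n) = 0.0213 s.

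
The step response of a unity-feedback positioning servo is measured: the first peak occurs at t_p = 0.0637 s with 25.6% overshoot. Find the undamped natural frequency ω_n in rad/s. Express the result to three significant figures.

ω_n ≈ 53.8 rad/s

The overshoot fixes ζ = −ln(OS)/√(π²+ln²(OS)) = 0.398.
From t_p = π/ω_d, ω_d = π/0.0637 = 49.3 rad/s, so ω_n = ω_d/√(1−ζ²) = 53.8 rad/s.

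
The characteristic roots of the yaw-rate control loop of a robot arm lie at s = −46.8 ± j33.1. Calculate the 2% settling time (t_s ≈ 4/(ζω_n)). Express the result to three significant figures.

t_s ≈ 0.0855 s

For poles at −σ ± jω_d, ζω_n = σ = 46.8, so t_s ≈ 4/σ = 0.0855 s.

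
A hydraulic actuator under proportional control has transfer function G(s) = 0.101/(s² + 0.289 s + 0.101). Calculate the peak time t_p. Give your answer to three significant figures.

ω_n = √0.101 = 0.318 rad/s; ζ = 0.289/(2·0.318) = 0.455.
ω_d = ω_n√(1−ζ²) = 0.283 rad/s. Then t_p = π/ω_d = 11.1 s.

t_p ≈ 11.1 s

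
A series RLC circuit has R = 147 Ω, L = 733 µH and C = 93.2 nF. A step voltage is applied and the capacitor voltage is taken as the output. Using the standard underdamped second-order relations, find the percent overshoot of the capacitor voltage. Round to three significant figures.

For a series RLC circuit (capacitor voltage as output), ω_n = 1/√(LC) = 1/√(733 µH · 93.2 nF) = 121000 rad/s.
ζ = (R/2)·√(C/L) = (147/2)·√(93.2 nF/733 µH) = 0.829.
%OS = 100·exp(−πζ/√(1−ζ²)) = 0.953%.

%OS ≈ 0.953%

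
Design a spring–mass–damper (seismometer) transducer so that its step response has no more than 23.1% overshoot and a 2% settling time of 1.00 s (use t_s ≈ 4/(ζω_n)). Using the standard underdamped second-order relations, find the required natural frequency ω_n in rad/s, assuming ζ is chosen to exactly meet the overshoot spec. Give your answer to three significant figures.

ζ = −ln(OS)/√(π² + (ln OS)²). With OS = 0.231, ln OS = −1.465 and ζ = 1.465/3.467 = 0.423.
Then ω_n = 4/(ζ t_s) = 4/(0.423 × 1.00) = 9.46 rad/s.

ω_n ≈ 9.46 rad/s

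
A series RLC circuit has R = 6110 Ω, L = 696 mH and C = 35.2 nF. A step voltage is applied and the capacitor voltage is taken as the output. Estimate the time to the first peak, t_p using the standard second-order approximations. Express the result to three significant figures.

For a series RLC circuit (capacitor voltage as output), ω_n = 1/√(LC) = 1/√(696 mH · 35.2 nF) = 6390 rad/s.
ζ = (R/2)·√(C/L) = (6110/2)·√(35.2 nF/696 mH) = 0.687.
ω_d = 6390·√(1 − 0.687²) = 4640 rad/s. t_p = π/ω_d = 0.000677 s.

t_p ≈ 0.000677 s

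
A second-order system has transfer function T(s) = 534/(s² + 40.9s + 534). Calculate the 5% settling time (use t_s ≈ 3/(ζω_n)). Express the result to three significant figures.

Matching coefficients with s² + 2ζω_n s + ω_n² gives ω_n² = 534 ⇒ ω_n = 23.1 rad/s, and ζ = 40.9/(2ω_n) = 0.885.
t_s ≈ 3/(ζω_n) = 3/(0.885·23.1) = 0.147 s.

t_s ≈ 0.147 s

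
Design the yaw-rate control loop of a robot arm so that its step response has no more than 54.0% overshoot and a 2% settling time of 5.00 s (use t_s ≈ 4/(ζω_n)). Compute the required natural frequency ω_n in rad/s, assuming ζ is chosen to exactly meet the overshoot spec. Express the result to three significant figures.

ω_n ≈ 4.16 rad/s

Inverting the overshoot relation: ζ = |ln 0.540|/√(π² + ln²0.540) = 0.192.
Then ω_n = 4/(ζ t_s) = 4/(0.192 × 5.00) = 4.16 rad/s.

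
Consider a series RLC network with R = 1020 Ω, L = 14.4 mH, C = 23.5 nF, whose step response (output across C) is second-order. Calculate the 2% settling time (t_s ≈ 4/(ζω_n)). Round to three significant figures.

t_s ≈ 0.000113 s

For a series RLC circuit (capacitor voltage as output), ω_n = 1/√(LC) = 1/√(14.4 mH · 23.5 nF) = 54400 rad/s.
ζ = (R/2)·√(C/L) = (1020/2)·√(23.5 nF/14.4 mH) = 0.652.
t_s ≈ 4/(ζω_n) = 0.000113 s.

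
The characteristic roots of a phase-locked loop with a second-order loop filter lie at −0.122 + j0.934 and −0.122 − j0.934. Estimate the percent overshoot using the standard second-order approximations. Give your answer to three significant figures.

|pole| = ω_n = √(0.122² + 0.934²) = 0.942 rad/s; ζ = cos θ = σ/ω_n = 0.130.
%OS = 100·exp(−πζ/√(1−ζ²)) = 66.3%.

%OS ≈ 66.3%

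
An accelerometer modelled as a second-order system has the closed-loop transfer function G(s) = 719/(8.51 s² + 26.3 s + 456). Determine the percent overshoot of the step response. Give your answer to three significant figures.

%OS ≈ 50.7%

Dividing through by 8.51: denominator becomes s² + 3.090 s + 53.58.
So ω_n = √53.58 = 7.32 rad/s and ζ = 3.090/(2·7.32) = 0.211.
%OS = 100 e^{−πζ/√(1−ζ²)} with ζ = 0.211 gives 50.7%.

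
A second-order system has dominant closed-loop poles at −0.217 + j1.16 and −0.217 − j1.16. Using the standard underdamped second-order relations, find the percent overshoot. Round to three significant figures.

%OS ≈ 55.6%

|pole| = ω_n = √(0.217² + 1.16²) = 1.18 rad/s; ζ = cos θ = σ/ω_n = 0.184.
Overshoot: exp(−π·0.184/√(1−0.184²)) = 0.556, i.e. 55.6%.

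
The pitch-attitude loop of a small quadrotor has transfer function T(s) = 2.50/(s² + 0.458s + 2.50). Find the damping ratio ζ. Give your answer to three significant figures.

ζ ≈ 0.145

Matching coefficients with s² + 2ζω_n s + ω_n² gives ω_n² = 2.50 ⇒ ω_n = 1.58 rad/s, and ζ = 0.458/(2ω_n) = 0.145.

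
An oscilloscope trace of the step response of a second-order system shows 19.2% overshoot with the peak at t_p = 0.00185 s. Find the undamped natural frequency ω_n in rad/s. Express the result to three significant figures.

From the overshoot, ζ = −ln(OS)/√(π²+ln²(OS)) = 0.465.
From t_p = π/ω_d, ω_d = π/0.00185 = 1700 rad/s, so ω_n = ω_d/√(1−ζ²) = 1920 rad/s.

ω_n ≈ 1920 rad/s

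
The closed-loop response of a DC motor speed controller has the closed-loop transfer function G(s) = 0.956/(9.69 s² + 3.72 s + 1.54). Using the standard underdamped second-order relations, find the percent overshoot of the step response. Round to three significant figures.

%OS ≈ 17.8%

Dividing through by 9.69: denominator becomes s² + 0.3839 s + 0.1589.
So ω_n = √0.1589 = 0.399 rad/s and ζ = 0.3839/(2·0.399) = 0.481.
%OS = 100·exp(−πζ/√(1−ζ²)) = 17.8%.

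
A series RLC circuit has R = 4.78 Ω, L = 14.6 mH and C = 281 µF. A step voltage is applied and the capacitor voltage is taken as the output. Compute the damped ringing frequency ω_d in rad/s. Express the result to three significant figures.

ω_d ≈ 466 rad/s

For a series RLC circuit (capacitor voltage as output), ω_n = 1/√(LC) = 1/√(14.6 mH · 281 µF) = 494 rad/s.
ζ = (R/2)·√(C/L) = (4.78/2)·√(281 µF/14.6 mH) = 0.332.
ω_d = 494·√(1 − 0.332²) = 466 rad/s.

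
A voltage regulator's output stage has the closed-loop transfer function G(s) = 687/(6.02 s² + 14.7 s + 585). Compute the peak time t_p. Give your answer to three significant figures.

t_p ≈ 0.321 s

Dividing through by 6.02: denominator becomes s² + 2.442 s + 97.18.
So ω_n = √97.18 = 9.86 rad/s and ζ = 2.442/(2·9.86) = 0.124.
ω_d = ω_n√(1−ζ²) = 9.78 rad/s. t_p = π/ω_d = 0.321 s.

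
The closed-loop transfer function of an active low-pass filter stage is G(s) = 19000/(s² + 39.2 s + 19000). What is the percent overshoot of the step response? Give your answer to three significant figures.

%OS ≈ 63.7%

Comparing the denominator to s² + 2ζω_n s + ω_n²: ω_n = √19000 = 138 rad/s, and 2ζω_n = 39.2 so ζ = 39.2/(2·138) = 0.142.
%OS = 100 e^{−πζ/√(1−ζ²)} with ζ = 0.142 gives 63.7%.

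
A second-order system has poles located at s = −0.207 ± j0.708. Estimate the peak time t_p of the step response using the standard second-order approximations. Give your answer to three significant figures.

t_p ≈ 4.44 s

t_p = π/ω_d with ω_d = 0.708 (the imaginary part), so t_p = 4.44 s.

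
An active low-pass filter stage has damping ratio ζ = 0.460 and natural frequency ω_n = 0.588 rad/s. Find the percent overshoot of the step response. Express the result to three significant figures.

%OS ≈ 19.6%

For an underdamped second-order system, %OS = 100·exp(−πζ/√(1−ζ²)).
πζ/√(1−ζ²) = π·0.460/√(1−0.212) = 1.628, so %OS = 100·e^(−1.628) = 19.6%.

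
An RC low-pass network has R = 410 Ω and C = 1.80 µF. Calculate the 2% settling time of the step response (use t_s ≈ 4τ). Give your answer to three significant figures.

t_s ≈ 0.00295 s

τ = RC = 410 × 1.80 µF = 0.000738 s.
t_s ≈ 4τ = 0.00295 s.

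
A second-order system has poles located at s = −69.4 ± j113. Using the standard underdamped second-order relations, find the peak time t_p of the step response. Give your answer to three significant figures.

t_p = π/ω_d with ω_d = 113 (the imaginary part), so t_p = 0.0278 s.

t_p ≈ 0.0278 s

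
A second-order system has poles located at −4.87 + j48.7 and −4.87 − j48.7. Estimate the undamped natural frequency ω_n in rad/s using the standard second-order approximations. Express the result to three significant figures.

|pole| = ω_n = √(4.87² + 48.7²) = 48.9 rad/s; ζ = cos θ = σ/ω_n = 0.0995.

ω_n ≈ 48.9 rad/s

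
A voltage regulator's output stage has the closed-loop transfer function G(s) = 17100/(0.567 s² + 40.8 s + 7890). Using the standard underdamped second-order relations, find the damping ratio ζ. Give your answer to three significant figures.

ζ ≈ 0.305

Dividing through by 0.567: denominator becomes s² + 71.96 s + 13920.
So ω_n = √13920 = 118 rad/s and ζ = 71.96/(2·118) = 0.305.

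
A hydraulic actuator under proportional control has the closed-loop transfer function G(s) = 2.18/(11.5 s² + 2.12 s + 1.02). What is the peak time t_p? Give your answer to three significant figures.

t_p ≈ 11.1 s

Dividing through by 11.5: denominator becomes s² + 0.1843 s + 0.08870.
So ω_n = √0.08870 = 0.298 rad/s and ζ = 0.1843/(2·0.298) = 0.309.
ω_d = ω_n√(1−ζ²) = 0.283 rad/s. t_p = π/ω_d = 11.1 s.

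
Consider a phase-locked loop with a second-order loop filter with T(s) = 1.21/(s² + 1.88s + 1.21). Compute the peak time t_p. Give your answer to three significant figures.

Matching coefficients with s² + 2ζω_n s + ω_n² gives ω_n² = 1.21 ⇒ ω_n = 1.10 rad/s, and ζ = 1.88/(2ω_n) = 0.855.
ω_d = ω_n√(1−ζ²) = 0.571 rad/s. Then t_p = π/ω_d = 5.50 s.

t_p ≈ 5.50 s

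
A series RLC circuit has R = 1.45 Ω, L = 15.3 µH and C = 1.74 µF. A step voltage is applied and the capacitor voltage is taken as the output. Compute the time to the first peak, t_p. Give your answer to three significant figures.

t_p ≈ 0.0000167 s

For a series RLC circuit (capacitor voltage as output), ω_n = 1/√(LC) = 1/√(15.3 µH · 1.74 µF) = 194000 rad/s.
ζ = (R/2)·√(C/L) = (1.45/2)·√(1.74 µF/15.3 µH) = 0.244.
ω_d = ω_n√(1−ζ²) = 188000 rad/s. t_p = π/ω_d = 0.0000167 s.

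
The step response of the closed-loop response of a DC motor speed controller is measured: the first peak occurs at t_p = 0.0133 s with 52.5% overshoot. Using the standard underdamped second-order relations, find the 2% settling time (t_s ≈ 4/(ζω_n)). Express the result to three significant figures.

From the overshoot, ζ = −ln(OS)/√(π²+ln²(OS)) = 0.201.
From t_p = π/ω_d, ω_d = π/0.0133 = 236 rad/s, so ω_n = ω_d/√(1−ζ²) = 241 rad/s.
t_s ≈ 4/(ζω_n) = 4/(0.201·241) = 0.0826 s.

t_s ≈ 0.0826 s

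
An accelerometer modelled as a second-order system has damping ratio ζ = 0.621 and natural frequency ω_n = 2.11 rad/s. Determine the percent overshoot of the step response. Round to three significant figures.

For an underdamped second-order system, %OS = 100·exp(−πζ/√(1−ζ²)).
πζ/√(1−ζ²) = π·0.621/√(1−0.386) = 2.489, so %OS = 100·e^(−2.489) = 8.30%.

%OS ≈ 8.30%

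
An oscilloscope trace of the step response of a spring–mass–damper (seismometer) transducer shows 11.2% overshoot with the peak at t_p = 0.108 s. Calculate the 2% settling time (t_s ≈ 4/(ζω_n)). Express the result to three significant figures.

The overshoot fixes ζ = −ln(OS)/√(π²+ln²(OS)) = 0.572.
From t_p = π/ω_d, ω_d = π/0.108 = 29.1 rad/s, so ω_n = ω_d/√(1−ζ²) = 35.5 rad/s.
t_s ≈ 4/(ζω_n) = 4/(0.572·35.5) = 0.197 s.

t_s ≈ 0.197 s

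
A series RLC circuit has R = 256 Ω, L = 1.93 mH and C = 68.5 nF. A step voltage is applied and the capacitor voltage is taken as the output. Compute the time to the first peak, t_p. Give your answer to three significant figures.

t_p ≈ 0.0000558 s

For a series RLC circuit (capacitor voltage as output), ω_n = 1/√(LC) = 1/√(1.93 mH · 68.5 nF) = 87000 rad/s.
ζ = (R/2)·√(C/L) = (256/2)·√(68.5 nF/1.93 mH) = 0.763.
The damped frequency ω_d = ω_n√(1−ζ²) = 56300 rad/s. t_p = π/ω_d = 0.0000558 s.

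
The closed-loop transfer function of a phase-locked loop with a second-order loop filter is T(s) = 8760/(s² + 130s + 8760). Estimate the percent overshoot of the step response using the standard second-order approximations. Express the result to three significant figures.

Comparing the denominator to s² + 2ζω_n s + ω_n²: ω_n = √8760 = 93.6 rad/s, and 2ζω_n = 130 so ζ = 130/(2·93.6) = 0.694.
Overshoot: exp(−π·0.694/√(1−0.694²)) = 0.0482, i.e. 4.82%.

%OS ≈ 4.82%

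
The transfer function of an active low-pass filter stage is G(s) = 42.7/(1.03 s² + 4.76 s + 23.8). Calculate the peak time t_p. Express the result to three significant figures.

t_p ≈ 0.745 s

Dividing through by 1.03: denominator becomes s² + 4.621 s + 23.11.
So ω_n = √23.11 = 4.81 rad/s and ζ = 4.621/(2·4.81) = 0.481.
ω_d = 4.81·√(1 − 0.481²) = 4.22 rad/s. t_p = π/ω_d = 0.745 s.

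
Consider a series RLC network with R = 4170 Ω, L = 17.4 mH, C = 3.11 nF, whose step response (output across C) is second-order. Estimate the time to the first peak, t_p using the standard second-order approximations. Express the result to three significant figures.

For a series RLC circuit (capacitor voltage as output), ω_n = 1/√(LC) = 1/√(17.4 mH · 3.11 nF) = 136000 rad/s.
ζ = (R/2)·√(C/L) = (4170/2)·√(3.11 nF/17.4 mH) = 0.881.
ω_d = ω_n√(1−ζ²) = 64200 rad/s. t_p = π/ω_d = 0.0000489 s.

t_p ≈ 0.0000489 s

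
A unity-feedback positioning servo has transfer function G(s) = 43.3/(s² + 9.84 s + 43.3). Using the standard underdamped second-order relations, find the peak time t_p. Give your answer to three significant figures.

ω_n = √43.3 = 6.58 rad/s; ζ = 9.84/(2·6.58) = 0.748.
ω_d = ω_n√(1−ζ²) = 4.37 rad/s. Then t_p = π/ω_d = 0.719 s.

t_p ≈ 0.719 s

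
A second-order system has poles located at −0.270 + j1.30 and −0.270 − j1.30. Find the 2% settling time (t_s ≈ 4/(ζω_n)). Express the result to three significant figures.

For poles at −σ ± jω_d, ζω_n = σ = 0.270, so t_s ≈ 4/σ = 14.8 s.

t_s ≈ 14.8 s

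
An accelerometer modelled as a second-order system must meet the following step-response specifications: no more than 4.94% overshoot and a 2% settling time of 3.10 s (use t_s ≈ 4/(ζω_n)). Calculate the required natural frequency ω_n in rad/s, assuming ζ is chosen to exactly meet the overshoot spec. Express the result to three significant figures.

Inverting the overshoot relation: ζ = |ln 0.0494|/√(π² + ln²0.0494) = 0.692.
From t_s ≈ 4/(ζω_n): ω_n = 4/(ζ·t_s) = 4/(0.692·3.10) = 1.87 rad/s.

ω_n ≈ 1.87 rad/s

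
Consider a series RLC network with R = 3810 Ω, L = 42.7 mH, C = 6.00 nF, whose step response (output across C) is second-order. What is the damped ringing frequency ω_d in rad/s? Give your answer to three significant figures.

ω_d ≈ 43700 rad/s

For a series RLC circuit (capacitor voltage as output), ω_n = 1/√(LC) = 1/√(42.7 mH · 6.00 nF) = 62500 rad/s.
ζ = (R/2)·√(C/L) = (3810/2)·√(6.00 nF/42.7 mH) = 0.714.
The damped frequency ω_d = ω_n√(1−ζ²) = 43700 rad/s.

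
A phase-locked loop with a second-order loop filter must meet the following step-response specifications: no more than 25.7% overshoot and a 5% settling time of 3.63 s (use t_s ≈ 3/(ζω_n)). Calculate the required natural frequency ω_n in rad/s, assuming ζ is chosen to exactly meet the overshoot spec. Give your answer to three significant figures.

ω_n ≈ 2.08 rad/s

From %OS = 100·exp(−πζ/√(1−ζ²)), invert to get ζ = −ln(OS)/√(π² + ln²(OS)) with OS = 0.257.
−ln 0.257 = 1.359, so ζ = 1.359/√(π² + 1.846) = 0.397.
From t_s ≈ 3/(ζω_n): ω_n = 3/(ζ·t_s) = 3/(0.397·3.63) = 2.08 rad/s.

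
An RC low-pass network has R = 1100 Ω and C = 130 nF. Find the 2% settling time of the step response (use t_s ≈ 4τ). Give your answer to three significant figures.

τ = RC = 1100 × 130 nF = 0.000143 s.
t_s ≈ 4τ = 0.000572 s.

t_s ≈ 0.000572 s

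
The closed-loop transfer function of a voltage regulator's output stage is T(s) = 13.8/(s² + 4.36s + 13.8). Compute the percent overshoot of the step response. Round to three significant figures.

%OS ≈ 10.3%

ω_n = √13.8 = 3.71 rad/s; ζ = 4.36/(2·3.71) = 0.587.
%OS = 100·exp(−πζ/√(1−ζ²)) = 10.3%.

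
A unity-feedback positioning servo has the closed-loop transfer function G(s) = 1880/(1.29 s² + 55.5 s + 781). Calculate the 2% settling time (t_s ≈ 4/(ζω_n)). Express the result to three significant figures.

Dividing through by 1.29: denominator becomes s² + 43.02 s + 605.4.
So ω_n = √605.4 = 24.6 rad/s and ζ = 43.02/(2·24.6) = 0.874.
t_s ≈ 4/(ζω_n) = 0.186 s.

t_s ≈ 0.186 s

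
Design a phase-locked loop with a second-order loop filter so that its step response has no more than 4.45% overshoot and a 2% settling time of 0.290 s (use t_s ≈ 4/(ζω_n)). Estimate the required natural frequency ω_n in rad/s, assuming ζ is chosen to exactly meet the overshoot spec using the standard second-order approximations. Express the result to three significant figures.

ω_n ≈ 19.6 rad/s

From %OS = 100·exp(−πζ/√(1−ζ²)), invert to get ζ = −ln(OS)/√(π² + ln²(OS)) with OS = 0.0445.
−ln 0.0445 = 3.112, so ζ = 3.112/√(π² + 9.686) = 0.704.
Then ω_n = 4/(ζ t_s) = 4/(0.704 × 0.290) = 19.6 rad/s.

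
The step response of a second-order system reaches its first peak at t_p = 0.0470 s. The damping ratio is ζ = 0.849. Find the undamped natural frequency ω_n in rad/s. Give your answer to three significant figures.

ω_n ≈ 127 rad/s

Peak time t_p = π/ω_d, so ω_d = π/t_p = π/0.0470 = 66.8 rad/s.
ω_n = ω_d/√(1−ζ²) = 66.8/√0.279 = 127 rad/s.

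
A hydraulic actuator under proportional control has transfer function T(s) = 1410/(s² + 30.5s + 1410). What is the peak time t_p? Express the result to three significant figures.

t_p ≈ 0.0916 s

Matching coefficients with s² + 2ζω_n s + ω_n² gives ω_n² = 1410 ⇒ ω_n = 37.5 rad/s, and ζ = 30.5/(2ω_n) = 0.406.
ω_d = ω_n√(1−ζ²) = 34.3 rad/s. Then t_p = π/ω_d = 0.0916 s.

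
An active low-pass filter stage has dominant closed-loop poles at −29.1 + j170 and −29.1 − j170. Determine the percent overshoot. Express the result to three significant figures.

|pole| = ω_n = √(29.1² + 170²) = 172 rad/s; ζ = cos θ = σ/ω_n = 0.169.
%OS = 100·exp(−πζ/√(1−ζ²)) = 58.4%.

%OS ≈ 58.4%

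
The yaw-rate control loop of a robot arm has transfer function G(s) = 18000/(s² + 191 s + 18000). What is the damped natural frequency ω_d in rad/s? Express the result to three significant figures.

ω_d ≈ 94.2 rad/s

Comparing the denominator to s² + 2ζω_n s + ω_n²: ω_n = √18000 = 134 rad/s, and 2ζω_n = 191 so ζ = 191/(2·134) = 0.712.
ω_d = ω_n√(1−ζ²) = 94.2 rad/s.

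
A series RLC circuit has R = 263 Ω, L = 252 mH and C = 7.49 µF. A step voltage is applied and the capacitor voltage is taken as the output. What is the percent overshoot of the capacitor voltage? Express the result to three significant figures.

%OS ≈ 3.95%

For a series RLC circuit (capacitor voltage as output), ω_n = 1/√(LC) = 1/√(252 mH · 7.49 µF) = 728 rad/s.
ζ = (R/2)·√(C/L) = (263/2)·√(7.49 µF/252 mH) = 0.717.
%OS = 100 e^{−πζ/√(1−ζ²)} with ζ = 0.717 gives 3.95%.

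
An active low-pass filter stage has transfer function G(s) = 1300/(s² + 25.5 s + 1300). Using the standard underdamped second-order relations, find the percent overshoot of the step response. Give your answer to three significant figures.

Comparing the denominator to s² + 2ζω_n s + ω_n²: ω_n = √1300 = 36.1 rad/s, and 2ζω_n = 25.5 so ζ = 25.5/(2·36.1) = 0.354.
Overshoot: exp(−π·0.354/√(1−0.354²)) = 0.305, i.e. 30.5%.

%OS ≈ 30.5%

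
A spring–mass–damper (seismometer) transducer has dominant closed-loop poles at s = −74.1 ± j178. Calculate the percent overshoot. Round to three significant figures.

|pole| = ω_n = √(74.1² + 178²) = 193 rad/s; ζ = cos θ = σ/ω_n = 0.384.
Overshoot: exp(−π·0.384/√(1−0.384²)) = 0.270, i.e. 27.0%.

%OS ≈ 27.0%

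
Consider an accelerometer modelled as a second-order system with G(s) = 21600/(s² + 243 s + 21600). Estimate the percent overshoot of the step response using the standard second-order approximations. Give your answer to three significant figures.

%OS ≈ 0.989%

ω_n = √21600 = 147 rad/s; ζ = 243/(2·147) = 0.827.
%OS = 100·exp(−πζ/√(1−ζ²)) = 0.989%.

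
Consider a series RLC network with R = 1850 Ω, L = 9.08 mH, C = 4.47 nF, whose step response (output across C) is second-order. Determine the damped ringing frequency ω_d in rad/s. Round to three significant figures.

ω_d ≈ 119000 rad/s

For a series RLC circuit (capacitor voltage as output), ω_n = 1/√(LC) = 1/√(9.08 mH · 4.47 nF) = 157000 rad/s.
ζ = (R/2)·√(C/L) = (1850/2)·√(4.47 nF/9.08 mH) = 0.649.
The damped frequency ω_d = ω_n√(1−ζ²) = 119000 rad/s.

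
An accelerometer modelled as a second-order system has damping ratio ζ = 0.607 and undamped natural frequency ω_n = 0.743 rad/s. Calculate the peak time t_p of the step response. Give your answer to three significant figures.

t_p ≈ 5.32 s

The damped frequency is ω_d = ω_n√(1−ζ²) = 0.743·√(1−0.368) = 0.590 rad/s.
Peak time t_p = π/ω_d = π/0.590 = 5.32 s.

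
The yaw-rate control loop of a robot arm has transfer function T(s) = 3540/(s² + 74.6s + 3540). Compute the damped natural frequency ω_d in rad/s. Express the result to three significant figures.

ω_d ≈ 46.4 rad/s

ω_n = √3540 = 59.5 rad/s; ζ = 74.6/(2·59.5) = 0.627.
ω_d = ω_n√(1−ζ²) = 46.4 rad/s.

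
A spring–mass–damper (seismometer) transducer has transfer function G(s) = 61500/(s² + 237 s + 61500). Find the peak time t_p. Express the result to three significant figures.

t_p ≈ 0.0144 s

Comparing the denominator to s² + 2ζω_n s + ω_n²: ω_n = √61500 = 248 rad/s, and 2ζω_n = 237 so ζ = 237/(2·248) = 0.478.
ω_d = ω_n√(1−ζ²) = 218 rad/s. Then t_p = π/ω_d = 0.0144 s.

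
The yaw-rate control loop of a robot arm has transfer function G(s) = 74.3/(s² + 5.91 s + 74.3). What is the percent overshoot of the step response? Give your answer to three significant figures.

%OS ≈ 31.8%

Matching coefficients with s² + 2ζω_n s + ω_n² gives ω_n² = 74.3 ⇒ ω_n = 8.62 rad/s, and ζ = 5.91/(2ω_n) = 0.343.
%OS = 100 e^{−πζ/√(1−ζ²)} with ζ = 0.343 gives 31.8%.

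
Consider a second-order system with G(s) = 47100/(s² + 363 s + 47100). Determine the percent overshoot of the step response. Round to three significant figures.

%OS ≈ 0.829%

ω_n = √47100 = 217 rad/s; ζ = 363/(2·217) = 0.836.
%OS = 100·exp(−πζ/√(1−ζ²)) = 0.829%.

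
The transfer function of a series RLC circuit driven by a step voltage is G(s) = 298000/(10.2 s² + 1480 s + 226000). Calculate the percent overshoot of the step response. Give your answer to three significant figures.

Dividing through by 10.2: denominator becomes s² + 145.1 s + 22160.
So ω_n = √22160 = 149 rad/s and ζ = 145.1/(2·149) = 0.487.
%OS = 100 e^{−πζ/√(1−ζ²)} with ζ = 0.487 gives 17.3%.

%OS ≈ 17.3%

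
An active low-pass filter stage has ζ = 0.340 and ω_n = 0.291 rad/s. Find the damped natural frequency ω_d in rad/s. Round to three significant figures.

ω_d = ω_n√(1−ζ²) = 0.291·√0.884 = 0.274 rad/s.

ω_d ≈ 0.274 rad/s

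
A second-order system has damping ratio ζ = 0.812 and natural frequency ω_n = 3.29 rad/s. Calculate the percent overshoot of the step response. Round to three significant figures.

For an underdamped second-order system, %OS = 100·exp(−πζ/√(1−ζ²)).
πζ/√(1−ζ²) = π·0.812/√(1−0.659) = 4.371, so %OS = 100·e^(−4.371) = 1.26%.

%OS ≈ 1.26%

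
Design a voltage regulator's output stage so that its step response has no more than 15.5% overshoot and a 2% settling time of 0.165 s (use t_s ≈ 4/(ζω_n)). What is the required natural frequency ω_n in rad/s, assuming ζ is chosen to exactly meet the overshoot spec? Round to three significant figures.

ω_n ≈ 47.5 rad/s

Inverting the overshoot relation: ζ = |ln 0.155|/√(π² + ln²0.155) = 0.510.
From t_s ≈ 4/(ζω_n): ω_n = 4/(ζ·t_s) = 4/(0.510·0.165) = 47.5 rad/s.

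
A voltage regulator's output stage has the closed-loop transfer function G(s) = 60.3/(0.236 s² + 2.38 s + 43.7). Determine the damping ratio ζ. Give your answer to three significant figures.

Dividing through by 0.236: denominator becomes s² + 10.08 s + 185.2.
So ω_n = √185.2 = 13.6 rad/s and ζ = 10.08/(2·13.6) = 0.371.

ζ ≈ 0.371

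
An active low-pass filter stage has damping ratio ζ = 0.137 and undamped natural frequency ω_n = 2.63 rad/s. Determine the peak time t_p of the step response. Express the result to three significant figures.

The damped frequency is ω_d = ω_n√(1−ζ²) = 2.63·√(1−0.0188) = 2.61 rad/s.
Peak time t_p = π/ω_d = π/2.61 = 1.21 s.

t_p ≈ 1.21 s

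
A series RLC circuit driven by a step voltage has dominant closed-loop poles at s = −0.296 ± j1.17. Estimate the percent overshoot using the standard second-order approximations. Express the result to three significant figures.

%OS ≈ 45.2%

With σ = 0.296, ω_d = 1.17: ω_n = √(σ²+ω_d²) = 1.21 rad/s, ζ = σ/ω_n = 0.245.
%OS = 100 e^{−πζ/√(1−ζ²)} with ζ = 0.245 gives 45.2%.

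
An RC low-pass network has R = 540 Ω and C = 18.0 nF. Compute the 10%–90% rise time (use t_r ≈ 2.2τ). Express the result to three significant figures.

t_r ≈ 0.0000214 s

τ = RC = 540 × 18.0 nF = 0.00000972 s.
t_r ≈ 2.2τ = 0.0000214 s.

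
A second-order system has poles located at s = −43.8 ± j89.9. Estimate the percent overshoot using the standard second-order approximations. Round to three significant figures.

|pole| = ω_n = √(43.8² + 89.9²) = 100 rad/s; ζ = cos θ = σ/ω_n = 0.438.
%OS = 100 e^{−πζ/√(1−ζ²)} with ζ = 0.438 gives 21.6%.

%OS ≈ 21.6%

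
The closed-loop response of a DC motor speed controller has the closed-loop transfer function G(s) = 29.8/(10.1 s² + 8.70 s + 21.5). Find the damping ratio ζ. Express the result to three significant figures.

Dividing through by 10.1: denominator becomes s² + 0.8614 s + 2.129.
So ω_n = √2.129 = 1.46 rad/s and ζ = 0.8614/(2·1.46) = 0.295.

ζ ≈ 0.295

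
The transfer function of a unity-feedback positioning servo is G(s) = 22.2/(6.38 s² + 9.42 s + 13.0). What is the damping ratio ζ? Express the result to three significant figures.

Dividing through by 6.38: denominator becomes s² + 1.476 s + 2.038.
So ω_n = √2.038 = 1.43 rad/s and ζ = 1.476/(2·1.43) = 0.517.

ζ ≈ 0.517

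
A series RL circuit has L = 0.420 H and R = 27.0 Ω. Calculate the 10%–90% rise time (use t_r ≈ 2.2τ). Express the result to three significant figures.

τ = L/R = 0.420/27.0 = 0.0156 s.
t_r ≈ 2.2τ = 0.0342 s.

t_r ≈ 0.0342 s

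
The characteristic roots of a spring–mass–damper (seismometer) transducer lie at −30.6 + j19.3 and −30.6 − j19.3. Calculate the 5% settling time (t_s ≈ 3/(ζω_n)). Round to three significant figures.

For poles at −σ ± jω_d, ζω_n = σ = 30.6, so t_s ≈ 3/σ = 0.0980 s.

t_s ≈ 0.0980 s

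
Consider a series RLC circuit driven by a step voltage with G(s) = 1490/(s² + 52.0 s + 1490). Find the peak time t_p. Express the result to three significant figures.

Matching coefficients with s² + 2ζω_n s + ω_n² gives ω_n² = 1490 ⇒ ω_n = 38.6 rad/s, and ζ = 52.0/(2ω_n) = 0.674.
ω_d = 38.6·√(1 − 0.674²) = 28.5 rad/s. Then t_p = π/ω_d = 0.110 s.

t_p ≈ 0.110 s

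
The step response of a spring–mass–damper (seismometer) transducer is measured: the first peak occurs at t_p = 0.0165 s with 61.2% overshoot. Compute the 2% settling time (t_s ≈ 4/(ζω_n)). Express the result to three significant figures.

ζ from %OS: ζ = |ln 0.612|/√(π²+ln²0.612) = 0.154.
From t_p = π/ω_d, ω_d = π/0.0165 = 190 rad/s, so ω_n = ω_d/√(1−ζ²) = 193 rad/s.
t_s ≈ 4/(ζω_n) = 4/(0.154·193) = 0.134 s.

t_s ≈ 0.134 s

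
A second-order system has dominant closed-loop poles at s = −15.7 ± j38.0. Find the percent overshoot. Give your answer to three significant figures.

%OS ≈ 27.3%

With σ = 15.7, ω_d = 38.0: ω_n = √(σ²+ω_d²) = 41.1 rad/s, ζ = σ/ω_n = 0.382.
%OS = 100 e^{−πζ/√(1−ζ²)} with ζ = 0.382 gives 27.3%.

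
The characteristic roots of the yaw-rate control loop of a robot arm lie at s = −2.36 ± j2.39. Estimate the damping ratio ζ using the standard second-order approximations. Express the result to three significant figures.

ζ ≈ 0.703

The poles are at −σ ± jω_d with σ = 2.36 and ω_d = 2.39, so ω_n = √(σ²+ω_d²) = 3.36 rad/s and ζ = σ/ω_n = 0.703.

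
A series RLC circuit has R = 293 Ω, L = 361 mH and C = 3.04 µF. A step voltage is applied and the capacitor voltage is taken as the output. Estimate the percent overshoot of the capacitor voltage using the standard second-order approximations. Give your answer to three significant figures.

For a series RLC circuit (capacitor voltage as output), ω_n = 1/√(LC) = 1/√(361 mH · 3.04 µF) = 955 rad/s.
ζ = (R/2)·√(C/L) = (293/2)·√(3.04 µF/361 mH) = 0.425.
Overshoot: exp(−π·0.425/√(1−0.425²)) = 0.229, i.e. 22.9%.

%OS ≈ 22.9%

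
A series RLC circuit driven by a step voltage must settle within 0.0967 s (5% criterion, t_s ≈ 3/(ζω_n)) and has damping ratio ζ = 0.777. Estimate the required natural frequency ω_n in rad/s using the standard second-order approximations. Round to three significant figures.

Rearranging t_s ≈ 3/(ζω_n) gives ω_n = 3/(ζ·t_s) = 3/(0.777 × 0.0967) = 39.9 rad/s.

ω_n ≈ 39.9 rad/s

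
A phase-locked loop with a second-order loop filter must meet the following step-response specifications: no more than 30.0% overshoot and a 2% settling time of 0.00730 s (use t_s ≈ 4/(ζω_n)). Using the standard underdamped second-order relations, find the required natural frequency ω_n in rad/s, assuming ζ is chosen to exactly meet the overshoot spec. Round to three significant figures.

ω_n ≈ 1530 rad/s

From %OS = 100·exp(−πζ/√(1−ζ²)), invert to get ζ = −ln(OS)/√(π² + ln²(OS)) with OS = 0.300.
−ln 0.300 = 1.204, so ζ = 1.204/√(π² + 1.450) = 0.358.
Then ω_n = 4/(ζ t_s) = 4/(0.358 × 0.00730) = 1530 rad/s.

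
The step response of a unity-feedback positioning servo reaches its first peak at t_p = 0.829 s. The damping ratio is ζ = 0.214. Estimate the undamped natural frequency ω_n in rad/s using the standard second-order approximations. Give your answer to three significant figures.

Peak time t_p = π/ω_d, so ω_d = π/t_p = π/0.829 = 3.79 rad/s.
ω_n = ω_d/√(1−ζ²) = 3.79/√0.954 = 3.88 rad/s.

ω_n ≈ 3.88 rad/s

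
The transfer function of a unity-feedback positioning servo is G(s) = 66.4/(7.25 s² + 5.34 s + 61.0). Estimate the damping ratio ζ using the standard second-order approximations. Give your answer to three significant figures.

Dividing through by 7.25: denominator becomes s² + 0.7366 s + 8.414.
So ω_n = √8.414 = 2.90 rad/s and ζ = 0.7366/(2·2.90) = 0.127.

ζ ≈ 0.127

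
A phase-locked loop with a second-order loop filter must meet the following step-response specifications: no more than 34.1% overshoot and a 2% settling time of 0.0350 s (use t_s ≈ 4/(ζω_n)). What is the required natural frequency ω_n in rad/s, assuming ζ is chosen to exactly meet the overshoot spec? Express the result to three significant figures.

From %OS = 100·exp(−πζ/√(1−ζ²)), invert to get ζ = −ln(OS)/√(π² + ln²(OS)) with OS = 0.341.
−ln 0.341 = 1.076, so ζ = 1.076/√(π² + 1.158) = 0.324.
Then ω_n = 4/(ζ t_s) = 4/(0.324 × 0.0350) = 353 rad/s.

ω_n ≈ 353 rad/s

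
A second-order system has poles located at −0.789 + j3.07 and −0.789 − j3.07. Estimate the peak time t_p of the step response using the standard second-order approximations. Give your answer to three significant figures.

t_p = π/ω_d with ω_d = 3.07 (the imaginary part), so t_p = 1.02 s.

t_p ≈ 1.02 s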